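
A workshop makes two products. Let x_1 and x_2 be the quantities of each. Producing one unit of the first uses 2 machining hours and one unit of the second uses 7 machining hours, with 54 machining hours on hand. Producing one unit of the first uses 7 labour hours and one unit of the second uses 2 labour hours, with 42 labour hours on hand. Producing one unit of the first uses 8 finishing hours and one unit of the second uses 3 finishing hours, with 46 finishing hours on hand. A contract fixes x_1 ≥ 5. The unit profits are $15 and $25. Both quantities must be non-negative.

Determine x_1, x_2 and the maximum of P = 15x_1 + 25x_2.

x_1 = 5, x_2 = 2, maximum P = 125

Extreme points and P = 15x_1 + 25x_2:
  (23/4, 0) → P = 345/4
  (5, 0) → P = 75
  (5, 2) → P = 125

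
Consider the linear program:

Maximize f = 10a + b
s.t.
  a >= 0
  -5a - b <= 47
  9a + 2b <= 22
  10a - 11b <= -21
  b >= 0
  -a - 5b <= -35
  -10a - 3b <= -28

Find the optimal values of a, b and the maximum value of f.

a = 40/43, b = 293/43, maximum f = 693/43

At the optimal vertex, 9a + 2b = 22 and -a - 5b = -35.
Solving simultaneously gives a = 40/43, b = 293/43.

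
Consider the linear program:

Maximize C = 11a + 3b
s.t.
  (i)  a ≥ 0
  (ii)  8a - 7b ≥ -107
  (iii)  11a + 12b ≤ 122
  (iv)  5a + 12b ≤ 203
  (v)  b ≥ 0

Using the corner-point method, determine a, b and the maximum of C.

a = 122/11, b = 0, maximum C = 122

Vertices and C = 11a + 3b:
  (0, 61/6) → C = 61/2
  (0, 0) → C = 0
  (122/11, 0) → C = 122

The optimum lies where 11a + 12b = 122 and b = 0.
Solving simultaneously gives a = 122/11, b = 0.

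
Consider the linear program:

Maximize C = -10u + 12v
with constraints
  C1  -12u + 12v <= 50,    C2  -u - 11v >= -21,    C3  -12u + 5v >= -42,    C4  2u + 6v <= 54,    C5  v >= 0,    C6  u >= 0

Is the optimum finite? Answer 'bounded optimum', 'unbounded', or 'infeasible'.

bounded optimum

Vertices and C = -10u + 12v:
  (567/137, 210/137) → C = -3150/137
  (0, 21/11) → C = 252/11
  (7/2, 0) → C = -35
  (0, 0) → C = 0
The feasible region has finitely many vertices and no improving ray; the maximum is 252/11 at (0, 21/11).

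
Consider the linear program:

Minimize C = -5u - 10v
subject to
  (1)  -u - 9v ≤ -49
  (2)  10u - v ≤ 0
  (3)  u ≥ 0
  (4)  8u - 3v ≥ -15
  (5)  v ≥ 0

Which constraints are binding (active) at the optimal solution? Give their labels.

Extreme points and C = -5u - 10v:
  (7/13, 70/13) → C = -735/13
  (4/25, 407/75) → C = -826/15
  (15/22, 75/11) → C = -1575/22

The minimum is at (15/22, 75/11). Substituting into each constraint, equality holds for (2) and (4); the remaining constraints have slack.

(2) and (4)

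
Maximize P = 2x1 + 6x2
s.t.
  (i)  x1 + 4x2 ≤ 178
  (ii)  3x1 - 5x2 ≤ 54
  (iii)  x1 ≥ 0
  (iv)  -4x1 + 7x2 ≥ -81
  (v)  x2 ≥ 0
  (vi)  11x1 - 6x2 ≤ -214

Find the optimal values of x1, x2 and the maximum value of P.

Feasible corners and P = 2x1 + 6x2:
  (0, 89/2) → P = 267
  (106/25, 1086/25) → P = 6728/25
  (0, 107/3) → P = 214

x1 = 106/25, x2 = 1086/25, maximum P = 6728/25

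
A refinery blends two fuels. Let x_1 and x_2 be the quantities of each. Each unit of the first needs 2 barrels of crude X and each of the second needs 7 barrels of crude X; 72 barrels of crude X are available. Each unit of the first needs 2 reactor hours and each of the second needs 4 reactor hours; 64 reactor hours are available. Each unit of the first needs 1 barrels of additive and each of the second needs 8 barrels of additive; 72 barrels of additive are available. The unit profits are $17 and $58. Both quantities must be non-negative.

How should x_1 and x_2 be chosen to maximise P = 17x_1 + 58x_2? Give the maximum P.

Corner points and P = 17x_1 + 58x_2:
  (0, 0) → P = 0
  (0, 9) → P = 522
  (32, 0) → P = 544
  (80/3, 8/3) → P = 608
  (8, 8) → P = 600

The binding constraints are 2x_1 + 7x_2 = 72 and 2x_1 + 4x_2 = 64.
Solving simultaneously gives x_1 = 80/3, x_2 = 8/3.

x_1 = 80/3, x_2 = 8/3, maximum P = 608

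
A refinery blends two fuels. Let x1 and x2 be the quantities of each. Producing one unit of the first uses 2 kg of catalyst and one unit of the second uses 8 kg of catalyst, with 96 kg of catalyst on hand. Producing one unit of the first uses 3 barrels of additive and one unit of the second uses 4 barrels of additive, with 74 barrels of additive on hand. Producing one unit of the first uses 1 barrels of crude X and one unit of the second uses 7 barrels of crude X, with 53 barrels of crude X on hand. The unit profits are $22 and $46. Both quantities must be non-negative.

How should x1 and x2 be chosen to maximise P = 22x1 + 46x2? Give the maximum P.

x1 = 18, x2 = 5, maximum P = 626

Corner points and P = 22x1 + 46x2:
  (0, 0) → P = 0
  (0, 53/7) → P = 2438/7
  (74/3, 0) → P = 1628/3
  (18, 5) → P = 626

The binding constraints are 3x1 + 4x2 = 74 and x1 + 7x2 = 53.
Solving simultaneously gives x1 = 18, x2 = 5.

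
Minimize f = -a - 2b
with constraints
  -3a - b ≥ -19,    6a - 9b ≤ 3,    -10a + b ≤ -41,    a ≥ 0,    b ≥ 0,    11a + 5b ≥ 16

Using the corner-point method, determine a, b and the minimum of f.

Corner points and f = -a - 2b:
  (58/11, 35/11) → f = -128/11
  (60/13, 67/13) → f = -194/13
  (61/14, 18/7) → f = -19/2

a = 60/13, b = 67/13, minimum f = -194/13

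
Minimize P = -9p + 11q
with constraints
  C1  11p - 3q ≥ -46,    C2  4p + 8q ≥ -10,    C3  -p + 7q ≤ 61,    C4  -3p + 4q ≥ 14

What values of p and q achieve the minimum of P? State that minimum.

p = 146/17, q = 169/17, minimum P = 545/17

Corner points and P = -9p + 11q:
  (-199/50, 37/50) → P = 1099/25
  (-139/74, 625/74) → P = 4063/37
  (-19/5, 13/20) → P = 827/20
  (146/17, 169/17) → P = 545/17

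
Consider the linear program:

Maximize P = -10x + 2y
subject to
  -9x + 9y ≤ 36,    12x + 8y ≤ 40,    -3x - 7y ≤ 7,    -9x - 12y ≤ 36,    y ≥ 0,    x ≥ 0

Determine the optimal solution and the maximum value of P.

x = 0, y = 4, maximum P = 8

Feasible corners and P = -10x + 2y:
  (2/5, 22/5) → P = 24/5
  (0, 4) → P = 8
  (10/3, 0) → P = -100/3
  (0, 0) → P = 0

The binding constraints are -9x + 9y = 36 and x = 0.
Solving simultaneously gives x = 0, y = 4.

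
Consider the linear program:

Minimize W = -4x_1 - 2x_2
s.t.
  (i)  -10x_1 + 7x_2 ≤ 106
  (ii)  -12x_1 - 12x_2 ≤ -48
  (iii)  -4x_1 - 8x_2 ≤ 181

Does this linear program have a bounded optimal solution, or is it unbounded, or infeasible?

From the feasible point (-78/17, 146/17), moving in the direction (7, 10) keeps every constraint satisfied while W decreases without bound.

unbounded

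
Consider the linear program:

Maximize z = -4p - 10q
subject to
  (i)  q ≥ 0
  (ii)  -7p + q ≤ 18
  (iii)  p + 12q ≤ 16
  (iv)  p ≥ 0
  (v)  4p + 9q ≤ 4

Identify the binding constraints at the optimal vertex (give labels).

Extreme points and z = -4p - 10q:
  (0, 0) → z = 0
  (1, 0) → z = -4
  (0, 4/9) → z = -40/9

The maximum is at (0, 0). Substituting into each constraint, equality holds for (i) and (iv); the remaining constraints have slack.

(i) and (iv)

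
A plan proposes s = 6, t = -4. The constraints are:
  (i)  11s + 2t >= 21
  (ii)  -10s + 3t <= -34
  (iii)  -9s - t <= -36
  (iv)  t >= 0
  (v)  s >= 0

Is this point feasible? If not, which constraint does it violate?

not feasible — violates (iv)

Constraint (iv): t = -4, which is not ≥ 0. All other constraints are satisfied.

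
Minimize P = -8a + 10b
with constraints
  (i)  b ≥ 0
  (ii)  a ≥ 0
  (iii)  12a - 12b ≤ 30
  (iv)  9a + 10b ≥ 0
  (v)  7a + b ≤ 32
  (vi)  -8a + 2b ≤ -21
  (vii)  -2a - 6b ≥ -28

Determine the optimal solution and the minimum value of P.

a = 8/3, b = 1/6, minimum P = -59/3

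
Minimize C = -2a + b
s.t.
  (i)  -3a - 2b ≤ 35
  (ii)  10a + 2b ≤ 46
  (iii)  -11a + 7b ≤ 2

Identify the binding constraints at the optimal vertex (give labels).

Feasible corners and C = -2a + b:
  (81/7, -244/7) → C = -58
  (-249/43, -379/43) → C = 119/43
  (159/46, 263/46) → C = -55/46

The minimum is at (81/7, -244/7). Substituting into each constraint, equality holds for (i) and (ii); the remaining constraints have slack.

(i) and (ii)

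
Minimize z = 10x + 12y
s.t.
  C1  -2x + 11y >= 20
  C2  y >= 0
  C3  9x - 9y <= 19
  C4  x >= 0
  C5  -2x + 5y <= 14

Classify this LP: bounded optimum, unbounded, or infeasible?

Feasible corners and z = 10x + 12y:
  (389/81, 218/81) → z = 6506/81
  (0, 20/11) → z = 240/11
  (221/27, 164/27) → z = 4178/27
  (0, 14/5) → z = 168/5
The feasible region has finitely many vertices and no improving ray; the minimum is 240/11 at (0, 20/11).

bounded optimum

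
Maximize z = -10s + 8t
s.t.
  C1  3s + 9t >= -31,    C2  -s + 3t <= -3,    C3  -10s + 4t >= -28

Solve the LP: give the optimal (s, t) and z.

Vertices and z = -10s + 8t:
  (-11/3, -20/9) → z = 170/9
  (64/51, -197/51) → z = -2216/51
  (36/13, -1/13) → z = -368/13

At the optimal vertex, 3s + 9t = -31 and -s + 3t = -3.
Solving simultaneously gives s = -11/3, t = -20/9.

s = -11/3, t = -20/9, maximum z = 170/9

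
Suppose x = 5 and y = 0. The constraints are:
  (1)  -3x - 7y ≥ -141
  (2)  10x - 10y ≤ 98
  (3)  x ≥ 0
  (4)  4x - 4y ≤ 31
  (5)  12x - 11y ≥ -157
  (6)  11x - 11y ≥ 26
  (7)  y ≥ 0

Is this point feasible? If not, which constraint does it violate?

(1): -15 ≥ -141 ✓
(2): 50 ≤ 98 ✓
(3): 5 ≥ 0 ✓
(4): 20 ≤ 31 ✓
(5): 60 ≥ -157 ✓
(6): 55 ≥ 26 ✓
(7): 0 ≥ 0 ✓

feasible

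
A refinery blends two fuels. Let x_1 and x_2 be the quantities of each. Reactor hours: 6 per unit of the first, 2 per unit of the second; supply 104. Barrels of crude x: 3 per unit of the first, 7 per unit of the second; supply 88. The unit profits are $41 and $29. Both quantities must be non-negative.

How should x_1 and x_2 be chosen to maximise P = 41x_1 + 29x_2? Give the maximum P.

Extreme points and P = 41x_1 + 29x_2:
  (0, 0) → P = 0
  (0, 88/7) → P = 2552/7
  (52/3, 0) → P = 2132/3
  (46/3, 6) → P = 2408/3

x_1 = 46/3, x_2 = 6, maximum P = 2408/3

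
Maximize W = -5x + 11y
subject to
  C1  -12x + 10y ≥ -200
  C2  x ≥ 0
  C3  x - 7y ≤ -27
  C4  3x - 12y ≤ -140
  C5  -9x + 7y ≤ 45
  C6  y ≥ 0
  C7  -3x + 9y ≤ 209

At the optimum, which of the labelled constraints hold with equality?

C5 and C7

Extreme points and W = -5x + 11y:
  (100/3, 20) → W = 160/3
  (1945/39, 518/13) → W = 7369/39
  (440/87, 375/29) → W = 10175/87
  (529/30, 291/10) → W = 3479/15

The maximum is at (529/30, 291/10). Substituting into each constraint, equality holds for C5 and C7; the remaining constraints have slack.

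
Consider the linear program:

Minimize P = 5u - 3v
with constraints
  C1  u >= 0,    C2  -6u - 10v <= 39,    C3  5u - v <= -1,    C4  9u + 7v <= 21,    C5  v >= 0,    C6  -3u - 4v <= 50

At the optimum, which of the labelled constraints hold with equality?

C1 and C4

Corner points and P = 5u - 3v:
  (0, 1) → P = -3
  (0, 3) → P = -9
  (7/22, 57/22) → P = -68/11

The minimum is at (0, 3). Substituting into each constraint, equality holds for C1 and C4; the remaining constraints have slack.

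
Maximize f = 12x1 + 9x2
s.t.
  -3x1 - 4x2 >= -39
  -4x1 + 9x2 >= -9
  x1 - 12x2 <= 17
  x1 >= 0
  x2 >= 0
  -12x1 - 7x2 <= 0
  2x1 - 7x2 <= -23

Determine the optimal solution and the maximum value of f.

Extreme points and f = 12x1 + 9x2:
  (0, 39/4) → f = 351/4
  (181/29, 147/29) → f = 3495/29
  (0, 23/7) → f = 207/7

The optimum lies where -3x1 - 4x2 = -39 and 2x1 - 7x2 = -23.
Solving simultaneously gives x1 = 181/29, x2 = 147/29.

x1 = 181/29, x2 = 147/29, maximum f = 3495/29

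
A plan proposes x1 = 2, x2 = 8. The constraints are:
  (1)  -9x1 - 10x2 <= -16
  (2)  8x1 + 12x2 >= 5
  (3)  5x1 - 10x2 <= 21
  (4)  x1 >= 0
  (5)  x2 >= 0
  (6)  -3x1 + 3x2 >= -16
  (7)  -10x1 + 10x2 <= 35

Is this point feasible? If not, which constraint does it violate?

Constraint (7): -10x1 + 10x2 = 60, which is not ≤ 35. All other constraints are satisfied.

not feasible — violates (7)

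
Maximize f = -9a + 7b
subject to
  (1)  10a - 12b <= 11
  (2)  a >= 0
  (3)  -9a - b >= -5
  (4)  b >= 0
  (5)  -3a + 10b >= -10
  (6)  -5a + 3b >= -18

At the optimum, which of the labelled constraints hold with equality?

Feasible corners and f = -9a + 7b:
  (0, 5) → f = 35
  (0, 0) → f = 0
  (5/9, 0) → f = -5

The maximum is at (0, 5). Substituting into each constraint, equality holds for (2) and (3); the remaining constraints have slack.

(2) and (3)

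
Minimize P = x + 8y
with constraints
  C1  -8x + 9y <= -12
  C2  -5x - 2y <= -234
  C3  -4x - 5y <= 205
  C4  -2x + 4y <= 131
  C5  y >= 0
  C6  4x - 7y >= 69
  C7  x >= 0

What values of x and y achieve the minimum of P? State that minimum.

x = 234/5, y = 0, minimum P = 234/5

Corner points and P = x + 8y:
  (234/5, 0) → P = 234/5
  (1776/43, 591/43) → P = 6504/43
  (1193/2, 331) → P = 6489/2
The feasible region is unbounded (it extends along (2, 1), (1, 0)), but P strictly increases along every unbounded feasible direction, so there is no improving ray and the minimum is attained at a vertex.

At the optimal vertex, -5x - 2y = -234 and y = 0.
Solving simultaneously gives x = 234/5, y = 0.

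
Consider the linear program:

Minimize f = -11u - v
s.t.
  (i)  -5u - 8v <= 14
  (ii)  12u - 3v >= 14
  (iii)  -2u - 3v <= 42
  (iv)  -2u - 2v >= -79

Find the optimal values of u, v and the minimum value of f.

u = 110, v = -141/2, minimum f = -2279/2

Corner points and f = -11u - v:
  (70/111, -238/111) → f = -532/111
  (110, -141/2) → f = -2279/2
  (53/6, 92/3) → f = -767/6

The optimum lies where -5u - 8v = 14 and -2u - 2v = -79.
Solving simultaneously gives u = 110, v = -141/2.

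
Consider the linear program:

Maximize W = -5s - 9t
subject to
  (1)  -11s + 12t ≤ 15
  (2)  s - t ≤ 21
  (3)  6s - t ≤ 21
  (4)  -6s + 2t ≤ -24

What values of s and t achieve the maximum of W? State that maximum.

s = -9/2, t = -51/2, maximum W = 252

Feasible corners and W = -5s - 9t:
  (0, -21) → W = 189
  (-9/2, -51/2) → W = 252
  (3, -3) → W = 12

The binding constraints are s - t = 21 and -6s + 2t = -24.
Solving simultaneously gives s = -9/2, t = -51/2.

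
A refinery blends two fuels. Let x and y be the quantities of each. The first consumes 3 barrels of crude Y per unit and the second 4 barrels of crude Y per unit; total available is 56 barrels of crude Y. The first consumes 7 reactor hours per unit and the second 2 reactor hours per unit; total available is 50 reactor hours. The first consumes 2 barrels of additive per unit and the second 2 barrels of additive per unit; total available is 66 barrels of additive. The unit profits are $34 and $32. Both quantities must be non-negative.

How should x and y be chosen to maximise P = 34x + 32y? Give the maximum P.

Corner points and P = 34x + 32y:
  (0, 0) → P = 0
  (0, 14) → P = 448
  (50/7, 0) → P = 1700/7
  (4, 11) → P = 488

x = 4, y = 11, maximum P = 488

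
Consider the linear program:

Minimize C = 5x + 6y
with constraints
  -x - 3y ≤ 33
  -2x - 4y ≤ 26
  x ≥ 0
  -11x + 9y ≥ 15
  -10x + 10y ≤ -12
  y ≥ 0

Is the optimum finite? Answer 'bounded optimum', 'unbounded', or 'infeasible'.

infeasible

The boundaries x = 0 and -11x + 9y = 15 meet at (0, 5/3), but that point violates -10x + 10y ≤ -12. Every candidate vertex is excluded by some other constraint, so the feasible region is empty.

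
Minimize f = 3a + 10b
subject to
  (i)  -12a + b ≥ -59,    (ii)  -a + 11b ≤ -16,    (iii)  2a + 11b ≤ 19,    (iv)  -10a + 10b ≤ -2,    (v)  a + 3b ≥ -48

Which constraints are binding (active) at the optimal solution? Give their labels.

Feasible corners and f = 3a + 10b:
  (633/131, -133/131) → f = 569/131
  (129/37, -635/37) → f = -5963/37
  (-69/50, -79/50) → f = -997/50
  (-237/20, -241/20) → f = -3121/20

The minimum is at (129/37, -635/37). Substituting into each constraint, equality holds for (i) and (v); the remaining constraints have slack.

(i) and (v)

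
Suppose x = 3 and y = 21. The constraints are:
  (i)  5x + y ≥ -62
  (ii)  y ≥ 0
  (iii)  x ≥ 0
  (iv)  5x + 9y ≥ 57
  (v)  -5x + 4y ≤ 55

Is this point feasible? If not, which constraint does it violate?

not feasible — violates (v)

Constraint (v): -5x + 4y = 69, which is not ≤ 55. All other constraints are satisfied.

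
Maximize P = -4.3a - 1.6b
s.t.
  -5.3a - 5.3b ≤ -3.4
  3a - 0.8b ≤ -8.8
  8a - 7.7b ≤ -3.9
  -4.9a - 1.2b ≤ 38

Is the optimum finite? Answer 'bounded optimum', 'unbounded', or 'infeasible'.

Feasible corners and P = -4.3a - 1.6b:
  (-2196/1007, 2842/1007) → P = 24478/5035
  (-20548/1961, 21806/1961) → P = 267334/9805
The feasible region has finitely many vertices and no improving ray; the maximum is 267334/9805 at (-20548/1961, 21806/1961).

bounded optimum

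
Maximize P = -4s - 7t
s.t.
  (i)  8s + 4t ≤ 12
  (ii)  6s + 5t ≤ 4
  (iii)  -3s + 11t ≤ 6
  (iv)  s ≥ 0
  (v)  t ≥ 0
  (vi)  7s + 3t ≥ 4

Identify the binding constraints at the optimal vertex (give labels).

Vertices and P = -4s - 7t:
  (2/3, 0) → P = -8/3
  (8/17, 4/17) → P = -60/17
  (4/7, 0) → P = -16/7

The maximum is at (4/7, 0). Substituting into each constraint, equality holds for (v) and (vi); the remaining constraints have slack.

(v) and (vi)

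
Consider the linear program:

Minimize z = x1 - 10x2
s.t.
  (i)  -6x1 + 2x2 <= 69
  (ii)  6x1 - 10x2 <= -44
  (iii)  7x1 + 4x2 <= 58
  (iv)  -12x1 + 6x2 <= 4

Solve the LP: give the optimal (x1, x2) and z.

Extreme points and z = x1 - 10x2:
  (202/47, 328/47) → z = -3078/47
  (8/3, 6) → z = -172/3
  (166/45, 362/45) → z = -3454/45

x1 = 166/45, x2 = 362/45, minimum z = -3454/45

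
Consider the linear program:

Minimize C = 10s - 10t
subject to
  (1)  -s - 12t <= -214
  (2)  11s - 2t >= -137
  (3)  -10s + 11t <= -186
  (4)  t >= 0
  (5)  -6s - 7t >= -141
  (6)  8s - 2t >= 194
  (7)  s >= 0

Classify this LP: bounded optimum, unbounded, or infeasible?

infeasible

The boundaries -s - 12t = -214 and -10s + 11t = -186 meet at (4586/131, 1954/131), but that point violates -6s - 7t ≥ -141. Every candidate vertex is excluded by some other constraint, so the feasible region is empty.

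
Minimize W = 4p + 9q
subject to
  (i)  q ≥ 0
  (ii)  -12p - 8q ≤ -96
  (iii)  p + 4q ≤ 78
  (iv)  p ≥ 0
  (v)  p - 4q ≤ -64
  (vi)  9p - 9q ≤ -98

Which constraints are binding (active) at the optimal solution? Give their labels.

(iv) and (v)

Corner points and W = 4p + 9q:
  (0, 39/2) → W = 351/2
  (62/9, 160/9) → W = 1688/9
  (0, 16) → W = 144
  (184/27, 478/27) → W = 5038/27

The minimum is at (0, 16). Substituting into each constraint, equality holds for (iv) and (v); the remaining constraints have slack.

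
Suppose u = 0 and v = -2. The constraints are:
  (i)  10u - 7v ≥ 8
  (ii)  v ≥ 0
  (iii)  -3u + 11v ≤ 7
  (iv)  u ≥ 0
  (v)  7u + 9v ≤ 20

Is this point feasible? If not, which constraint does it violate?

not feasible — violates (ii)

Constraint (ii): v = -2, which is not ≥ 0. All other constraints are satisfied.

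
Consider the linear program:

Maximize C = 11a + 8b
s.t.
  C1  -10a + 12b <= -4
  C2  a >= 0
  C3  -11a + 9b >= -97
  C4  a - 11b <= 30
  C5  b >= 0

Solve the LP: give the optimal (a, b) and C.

a = 188/7, b = 463/21, maximum C = 9908/21

The optimum lies where -10a + 12b = -4 and -11a + 9b = -97.
Solving simultaneously gives a = 188/7, b = 463/21.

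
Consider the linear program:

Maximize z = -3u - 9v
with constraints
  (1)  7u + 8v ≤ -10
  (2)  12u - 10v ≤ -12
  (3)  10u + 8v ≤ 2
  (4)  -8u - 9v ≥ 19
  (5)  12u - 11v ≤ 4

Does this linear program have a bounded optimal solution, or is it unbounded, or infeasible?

From the feasible point (-62, 53), moving in the direction (-11, -12) keeps every constraint satisfied while z increases without bound.

unbounded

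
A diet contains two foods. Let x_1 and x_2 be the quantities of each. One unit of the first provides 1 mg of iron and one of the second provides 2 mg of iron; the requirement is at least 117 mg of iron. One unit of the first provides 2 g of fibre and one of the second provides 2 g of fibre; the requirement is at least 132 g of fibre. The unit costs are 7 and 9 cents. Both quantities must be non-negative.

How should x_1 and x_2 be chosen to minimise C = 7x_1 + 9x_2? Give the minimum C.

Feasible corners and C = 7x_1 + 9x_2:
  (0, 66) → C = 594
  (117, 0) → C = 819
  (15, 51) → C = 564
The feasible region is unbounded (it extends along (0, 1), (1, 0)), but C strictly increases along every unbounded feasible direction, so there is no improving ray and the minimum is attained at a vertex.

The binding constraints are x_1 + 2x_2 = 117 and 2x_1 + 2x_2 = 132.
Solving simultaneously gives x_1 = 15, x_2 = 51.

x_1 = 15, x_2 = 51, minimum C = 564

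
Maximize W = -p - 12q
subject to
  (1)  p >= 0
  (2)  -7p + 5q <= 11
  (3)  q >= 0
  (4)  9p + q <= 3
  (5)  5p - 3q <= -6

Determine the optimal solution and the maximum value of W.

Vertices and W = -p - 12q:
  (0, 11/5) → W = -132/5
  (0, 2) → W = -24
  (1/13, 30/13) → W = -361/13
  (3/32, 69/32) → W = -831/32

The binding constraints are p = 0 and 5p - 3q = -6.
Solving simultaneously gives p = 0, q = 2.

p = 0, q = 2, maximum W = -24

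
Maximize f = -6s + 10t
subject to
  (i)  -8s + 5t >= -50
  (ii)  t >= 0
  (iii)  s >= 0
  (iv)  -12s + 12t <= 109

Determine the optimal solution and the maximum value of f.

Feasible corners and f = -6s + 10t:
  (25/4, 0) → f = -75/2
  (1145/36, 368/9) → f = 3925/18
  (0, 0) → f = 0
  (0, 109/12) → f = 545/6

The optimum lies where -8s + 5t = -50 and -12s + 12t = 109.
Solving simultaneously gives s = 1145/36, t = 368/9.

s = 1145/36, t = 368/9, maximum f = 3925/18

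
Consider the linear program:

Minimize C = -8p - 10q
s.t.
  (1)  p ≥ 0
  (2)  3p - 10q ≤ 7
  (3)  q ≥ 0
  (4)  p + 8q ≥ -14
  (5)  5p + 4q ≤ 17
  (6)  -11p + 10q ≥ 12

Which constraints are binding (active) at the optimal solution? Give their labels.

Corner points and C = -8p - 10q:
  (0, 17/4) → C = -85/2
  (0, 6/5) → C = -12
  (61/47, 247/94) → C = -1723/47

The minimum is at (0, 17/4). Substituting into each constraint, equality holds for (1) and (5); the remaining constraints have slack.

(1) and (5)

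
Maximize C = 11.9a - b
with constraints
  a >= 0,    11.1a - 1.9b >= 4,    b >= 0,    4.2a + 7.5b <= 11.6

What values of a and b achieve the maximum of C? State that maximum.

a = 58/21, b = 0, maximum C = 493/15

Corner points and C = 11.9a - b:
  (40/111, 0) → C = 476/111
  (5204/9123, 3732/3041) → C = 253658/45615
  (58/21, 0) → C = 493/15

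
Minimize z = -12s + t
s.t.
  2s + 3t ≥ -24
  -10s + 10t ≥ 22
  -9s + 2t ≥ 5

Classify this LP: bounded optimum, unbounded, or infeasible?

From the feasible point (-153/25, -98/25), moving in the direction (2, 9) keeps every constraint satisfied while z decreases without bound.

unbounded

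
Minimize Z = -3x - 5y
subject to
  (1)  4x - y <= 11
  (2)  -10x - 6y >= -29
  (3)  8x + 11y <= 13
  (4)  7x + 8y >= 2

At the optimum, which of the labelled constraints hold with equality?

(3) and (4)

Extreme points and Z = -3x - 5y:
  (67/26, -9/13) → Z = -111/26
  (30/13, -23/13) → Z = 25/13
  (-82/13, 75/13) → Z = -129/13

The minimum is at (-82/13, 75/13). Substituting into each constraint, equality holds for (3) and (4); the remaining constraints have slack.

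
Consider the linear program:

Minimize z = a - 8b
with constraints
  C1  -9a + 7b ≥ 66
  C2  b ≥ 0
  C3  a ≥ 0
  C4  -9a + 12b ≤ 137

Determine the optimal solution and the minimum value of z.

a = 167/45, b = 71/5, minimum z = -989/9

Feasible corners and z = a - 8b:
  (0, 66/7) → z = -528/7
  (167/45, 71/5) → z = -989/9
  (0, 137/12) → z = -274/3

The binding constraints are -9a + 7b = 66 and -9a + 12b = 137.
Solving simultaneously gives a = 167/45, b = 71/5.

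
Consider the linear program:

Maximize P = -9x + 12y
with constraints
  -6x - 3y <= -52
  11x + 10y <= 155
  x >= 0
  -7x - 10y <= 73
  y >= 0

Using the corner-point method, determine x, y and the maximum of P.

x = 55/27, y = 358/27, maximum P = 1267/9

Extreme points and P = -9x + 12y:
  (55/27, 358/27) → P = 1267/9
  (26/3, 0) → P = -78
  (155/11, 0) → P = -1395/11

At the optimal vertex, -6x - 3y = -52 and 11x + 10y = 155.
Solving simultaneously gives x = 55/27, y = 358/27.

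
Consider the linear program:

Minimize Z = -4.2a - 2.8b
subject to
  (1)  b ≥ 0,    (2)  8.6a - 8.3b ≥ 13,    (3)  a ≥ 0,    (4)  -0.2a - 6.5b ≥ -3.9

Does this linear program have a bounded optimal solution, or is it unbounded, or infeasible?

bounded optimum

Vertices and Z = -4.2a - 2.8b:
  (65/43, 0) → Z = -273/43
  (19.5, 0) → Z = -81.9
  (11687/5756, 1547/2878) → Z = -288743/28780
The feasible region has finitely many vertices and no improving ray; the minimum is -81.9 at (19.5, 0).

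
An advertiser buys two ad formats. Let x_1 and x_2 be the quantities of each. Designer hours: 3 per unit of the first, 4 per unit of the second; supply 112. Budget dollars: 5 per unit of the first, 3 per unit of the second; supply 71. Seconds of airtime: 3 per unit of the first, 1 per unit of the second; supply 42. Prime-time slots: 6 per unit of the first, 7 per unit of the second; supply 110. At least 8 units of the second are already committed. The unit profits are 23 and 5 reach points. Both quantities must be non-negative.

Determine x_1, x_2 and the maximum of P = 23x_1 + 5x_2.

The binding constraints are 6x_1 + 7x_2 = 110 and x_2 = 8.
Solving simultaneously gives x_1 = 9, x_2 = 8.

x_1 = 9, x_2 = 8, maximum P = 247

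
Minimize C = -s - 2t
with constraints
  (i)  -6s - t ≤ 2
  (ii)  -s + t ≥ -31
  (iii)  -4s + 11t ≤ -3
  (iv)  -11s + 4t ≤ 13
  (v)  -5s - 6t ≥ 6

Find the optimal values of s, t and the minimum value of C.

s = -6/31, t = -26/31, minimum C = 58/31

Corner points and C = -s - 2t:
  (29/7, -188/7) → C = 347/7
  (-6/31, -26/31) → C = 58/31
  (180/11, -161/11) → C = 142/11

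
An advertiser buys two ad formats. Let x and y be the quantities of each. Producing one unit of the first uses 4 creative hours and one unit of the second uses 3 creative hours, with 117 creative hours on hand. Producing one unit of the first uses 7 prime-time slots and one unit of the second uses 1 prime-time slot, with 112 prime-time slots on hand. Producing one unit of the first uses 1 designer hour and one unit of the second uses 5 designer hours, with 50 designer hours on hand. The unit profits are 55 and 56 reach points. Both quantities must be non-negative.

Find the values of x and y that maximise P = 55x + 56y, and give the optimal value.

Feasible corners and P = 55x + 56y:
  (0, 0) → P = 0
  (0, 10) → P = 560
  (16, 0) → P = 880
  (15, 7) → P = 1217

x = 15, y = 7, maximum P = 1217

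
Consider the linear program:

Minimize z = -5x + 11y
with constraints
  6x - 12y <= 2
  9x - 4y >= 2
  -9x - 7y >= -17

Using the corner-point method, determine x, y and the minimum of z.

x = 4/21, y = -1/14, minimum z = -73/42

Vertices and z = -5x + 11y:
  (4/21, -1/14) → z = -73/42
  (109/75, 14/25) → z = -83/75
  (82/99, 15/11) → z = 1075/99

At the optimal vertex, 6x - 12y = 2 and 9x - 4y = 2.
Solving simultaneously gives x = 4/21, y = -1/14.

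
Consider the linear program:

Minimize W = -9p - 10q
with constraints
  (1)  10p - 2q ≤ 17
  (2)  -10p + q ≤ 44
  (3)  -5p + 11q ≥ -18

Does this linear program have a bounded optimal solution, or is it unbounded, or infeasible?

From the feasible point (151/100, -19/20), moving in the direction (2, 10) keeps every constraint satisfied while W decreases without bound.

unbounded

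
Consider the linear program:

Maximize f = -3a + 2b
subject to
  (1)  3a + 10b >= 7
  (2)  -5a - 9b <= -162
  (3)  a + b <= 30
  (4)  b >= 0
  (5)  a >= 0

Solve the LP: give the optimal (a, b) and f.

a = 0, b = 30, maximum f = 60

Feasible corners and f = -3a + 2b:
  (27, 3) → f = -75
  (0, 18) → f = 36
  (0, 30) → f = 60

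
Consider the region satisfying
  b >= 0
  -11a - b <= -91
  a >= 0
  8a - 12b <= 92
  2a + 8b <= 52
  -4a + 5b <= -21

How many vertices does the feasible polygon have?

Of the 15 pairwise boundary intersections, those satisfying every inequality are:
  (91/11, 0)
  (23/2, 0)
  (476/59, 133/59)
  (170/11, 29/11)
  (214/21, 83/21)

5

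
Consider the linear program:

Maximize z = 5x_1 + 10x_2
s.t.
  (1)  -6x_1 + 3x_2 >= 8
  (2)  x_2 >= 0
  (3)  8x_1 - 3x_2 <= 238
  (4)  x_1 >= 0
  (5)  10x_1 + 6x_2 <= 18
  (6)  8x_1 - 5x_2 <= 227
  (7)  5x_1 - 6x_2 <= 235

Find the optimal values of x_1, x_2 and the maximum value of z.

x_1 = 0, x_2 = 3, maximum z = 30

Extreme points and z = 5x_1 + 10x_2:
  (0, 8/3) → z = 80/3
  (1/11, 94/33) → z = 955/33
  (0, 3) → z = 30

The binding constraints are x_1 = 0 and 10x_1 + 6x_2 = 18.
Solving simultaneously gives x_1 = 0, x_2 = 3.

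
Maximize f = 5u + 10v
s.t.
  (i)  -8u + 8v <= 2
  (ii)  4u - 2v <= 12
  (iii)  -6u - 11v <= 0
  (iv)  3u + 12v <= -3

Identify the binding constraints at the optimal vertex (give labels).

(ii) and (iv)

Feasible corners and f = 5u + 10v:
  (33/14, -9/7) → f = -15/14
  (23/9, -8/9) → f = 35/9
  (11/13, -6/13) → f = -5/13

The maximum is at (23/9, -8/9). Substituting into each constraint, equality holds for (ii) and (iv); the remaining constraints have slack.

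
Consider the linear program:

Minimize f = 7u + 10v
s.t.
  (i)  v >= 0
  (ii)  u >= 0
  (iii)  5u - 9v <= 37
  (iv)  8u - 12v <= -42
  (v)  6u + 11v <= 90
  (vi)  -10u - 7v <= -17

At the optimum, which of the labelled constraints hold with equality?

(ii) and (iv)

Vertices and f = 7u + 10v:
  (0, 7/2) → f = 35
  (0, 90/11) → f = 900/11
  (309/80, 243/40) → f = 7023/80

The minimum is at (0, 7/2). Substituting into each constraint, equality holds for (ii) and (iv); the remaining constraints have slack.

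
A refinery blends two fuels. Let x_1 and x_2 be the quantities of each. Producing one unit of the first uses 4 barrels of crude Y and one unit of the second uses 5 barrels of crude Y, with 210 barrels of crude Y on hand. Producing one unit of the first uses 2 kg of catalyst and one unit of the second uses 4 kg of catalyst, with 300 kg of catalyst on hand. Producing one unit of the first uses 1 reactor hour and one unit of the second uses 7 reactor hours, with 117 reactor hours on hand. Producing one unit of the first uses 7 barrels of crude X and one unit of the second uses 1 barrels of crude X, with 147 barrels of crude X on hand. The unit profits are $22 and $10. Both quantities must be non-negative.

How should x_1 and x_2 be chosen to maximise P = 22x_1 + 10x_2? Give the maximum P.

Extreme points and P = 22x_1 + 10x_2:
  (0, 0) → P = 0
  (0, 117/7) → P = 1170/7
  (21, 0) → P = 462
  (19, 14) → P = 558

The binding constraints are x_1 + 7x_2 = 117 and 7x_1 + x_2 = 147.
Solving simultaneously gives x_1 = 19, x_2 = 14.

x_1 = 19, x_2 = 14, maximum P = 558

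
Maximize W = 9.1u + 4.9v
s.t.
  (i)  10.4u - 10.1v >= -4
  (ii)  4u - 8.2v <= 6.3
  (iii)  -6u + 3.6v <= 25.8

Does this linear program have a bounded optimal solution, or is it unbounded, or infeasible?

unbounded

From the feasible point (-9643/4488, -1019/561), moving in the direction (10.1, 10.4) keeps every constraint satisfied while W increases without bound.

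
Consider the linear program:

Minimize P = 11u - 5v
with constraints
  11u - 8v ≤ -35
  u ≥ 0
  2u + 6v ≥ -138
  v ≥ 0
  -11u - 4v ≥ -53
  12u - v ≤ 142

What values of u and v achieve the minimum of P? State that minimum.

u = 0, v = 53/4, minimum P = -265/4

Corner points and P = 11u - 5v:
  (0, 35/8) → P = -175/8
  (71/33, 22/3) → P = -13
  (0, 53/4) → P = -265/4

The binding constraints are u = 0 and -11u - 4v = -53.
Solving simultaneously gives u = 0, v = 53/4.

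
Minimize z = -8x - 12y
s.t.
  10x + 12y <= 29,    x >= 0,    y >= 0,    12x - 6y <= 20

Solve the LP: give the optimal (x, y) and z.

Extreme points and z = -8x - 12y:
  (0, 29/12) → z = -29
  (69/34, 37/51) → z = -424/17
  (0, 0) → z = 0
  (5/3, 0) → z = -40/3

x = 0, y = 29/12, minimum z = -29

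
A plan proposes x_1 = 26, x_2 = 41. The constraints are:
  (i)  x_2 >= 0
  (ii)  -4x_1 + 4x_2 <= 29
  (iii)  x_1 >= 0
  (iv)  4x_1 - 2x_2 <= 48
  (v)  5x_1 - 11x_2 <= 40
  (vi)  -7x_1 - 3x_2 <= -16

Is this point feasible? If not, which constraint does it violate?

not feasible — violates (ii)

Constraint (ii): -4x_1 + 4x_2 = 60, which is not ≤ 29. All other constraints are satisfied.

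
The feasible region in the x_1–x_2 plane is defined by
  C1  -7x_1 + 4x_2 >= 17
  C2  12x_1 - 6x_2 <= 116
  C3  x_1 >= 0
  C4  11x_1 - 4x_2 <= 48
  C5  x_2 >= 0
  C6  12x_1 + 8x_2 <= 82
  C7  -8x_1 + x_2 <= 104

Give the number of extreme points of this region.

Pairwise boundary intersections that survive every other constraint:
  (0, 17/4)
  (24/13, 389/52)
  (0, 41/4)

3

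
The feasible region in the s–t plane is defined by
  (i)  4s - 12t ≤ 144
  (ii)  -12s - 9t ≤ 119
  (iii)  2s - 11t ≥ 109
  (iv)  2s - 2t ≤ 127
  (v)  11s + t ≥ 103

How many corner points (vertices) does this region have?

The feasible vertices (each the meet of two boundaries and inside every other half-plane) are:
  (69/5, -37/5)
  (345/34, -293/34)
  (414/41, -331/41)

3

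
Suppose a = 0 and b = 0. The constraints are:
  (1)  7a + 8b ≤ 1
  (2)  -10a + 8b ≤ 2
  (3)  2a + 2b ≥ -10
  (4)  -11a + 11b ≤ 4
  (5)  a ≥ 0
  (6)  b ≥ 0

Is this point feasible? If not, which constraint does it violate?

feasible

(1): 0 ≤ 1 ✓
(2): 0 ≤ 2 ✓
(3): 0 ≥ -10 ✓
(4): 0 ≤ 4 ✓
(5): 0 ≥ 0 ✓
(6): 0 ≥ 0 ✓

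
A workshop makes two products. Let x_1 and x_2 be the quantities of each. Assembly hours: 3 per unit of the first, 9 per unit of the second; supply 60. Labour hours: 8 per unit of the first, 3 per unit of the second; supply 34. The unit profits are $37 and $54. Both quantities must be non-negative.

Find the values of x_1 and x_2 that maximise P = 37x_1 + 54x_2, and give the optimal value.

Extreme points and P = 37x_1 + 54x_2:
  (0, 0) → P = 0
  (0, 20/3) → P = 360
  (17/4, 0) → P = 629/4
  (2, 6) → P = 398

The binding constraints are 3x_1 + 9x_2 = 60 and 8x_1 + 3x_2 = 34.
Solving simultaneously gives x_1 = 2, x_2 = 6.

x_1 = 2, x_2 = 6, maximum P = 398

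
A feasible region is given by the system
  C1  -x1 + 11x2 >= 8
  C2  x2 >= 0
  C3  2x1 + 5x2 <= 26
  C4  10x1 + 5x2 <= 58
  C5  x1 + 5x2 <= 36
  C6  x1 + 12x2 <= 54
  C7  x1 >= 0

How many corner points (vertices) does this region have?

5

The feasible vertices (each the meet of two boundaries and inside every other half-plane) are:
  (26/5, 6/5)
  (0, 8/11)
  (4, 18/5)
  (42/19, 82/19)
  (0, 9/2)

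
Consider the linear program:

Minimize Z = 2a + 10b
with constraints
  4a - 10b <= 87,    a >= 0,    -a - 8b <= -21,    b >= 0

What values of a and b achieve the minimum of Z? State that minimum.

a = 0, b = 21/8, minimum Z = 105/4

Extreme points and Z = 2a + 10b:
  (87/4, 0) → Z = 87/2
  (0, 21/8) → Z = 105/4
  (21, 0) → Z = 42
The feasible region is unbounded (it extends along (0, 1), (5, 2)), but Z strictly increases along every unbounded feasible direction, so there is no improving ray and the minimum is attained at a vertex.

The binding constraints are a = 0 and -a - 8b = -21.
Solving simultaneously gives a = 0, b = 21/8.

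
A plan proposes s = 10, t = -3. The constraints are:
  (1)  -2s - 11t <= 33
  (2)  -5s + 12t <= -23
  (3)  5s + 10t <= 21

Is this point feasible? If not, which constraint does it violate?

feasible

(1): 13 ≤ 33 ✓
(2): -86 ≤ -23 ✓
(3): 20 ≤ 21 ✓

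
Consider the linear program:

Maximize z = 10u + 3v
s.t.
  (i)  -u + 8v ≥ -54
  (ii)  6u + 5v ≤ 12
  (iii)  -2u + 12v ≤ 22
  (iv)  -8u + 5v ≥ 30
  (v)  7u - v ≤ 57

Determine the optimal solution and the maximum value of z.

Vertices and z = 10u + 3v:
  (-206, -65/2) → z = -4315/2
  (-510/59, -462/59) → z = -6486/59
  (-125/43, 58/43) → z = -1076/43

u = -125/43, v = 58/43, maximum z = -1076/43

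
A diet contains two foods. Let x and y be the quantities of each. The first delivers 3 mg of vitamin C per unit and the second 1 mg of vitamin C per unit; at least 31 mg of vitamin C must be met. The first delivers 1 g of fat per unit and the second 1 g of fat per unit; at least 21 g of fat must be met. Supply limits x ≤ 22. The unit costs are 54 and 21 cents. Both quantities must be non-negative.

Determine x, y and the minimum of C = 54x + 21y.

The feasible region is unbounded (it extends along (0, 1)), but C strictly increases along every unbounded feasible direction, so there is no improving ray and the minimum is attained at a vertex.

x = 5, y = 16, minimum C = 606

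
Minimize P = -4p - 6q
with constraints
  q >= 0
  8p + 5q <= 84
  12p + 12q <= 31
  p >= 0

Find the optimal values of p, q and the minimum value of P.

Extreme points and P = -4p - 6q:
  (31/12, 0) → P = -31/3
  (0, 0) → P = 0
  (0, 31/12) → P = -31/2

p = 0, q = 31/12, minimum P = -31/2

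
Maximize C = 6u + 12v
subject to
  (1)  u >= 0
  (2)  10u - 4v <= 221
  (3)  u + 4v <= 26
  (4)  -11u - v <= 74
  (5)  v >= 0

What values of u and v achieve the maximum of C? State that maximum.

Feasible corners and C = 6u + 12v:
  (0, 13/2) → C = 78
  (0, 0) → C = 0
  (247/11, 39/44) → C = 1599/11
  (221/10, 0) → C = 663/5

u = 247/11, v = 39/44, maximum C = 1599/11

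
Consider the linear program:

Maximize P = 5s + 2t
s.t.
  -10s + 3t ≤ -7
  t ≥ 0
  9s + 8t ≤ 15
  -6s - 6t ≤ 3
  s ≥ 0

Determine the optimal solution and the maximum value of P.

s = 5/3, t = 0, maximum P = 25/3

Corner points and P = 5s + 2t:
  (7/10, 0) → P = 7/2
  (101/107, 87/107) → P = 679/107
  (5/3, 0) → P = 25/3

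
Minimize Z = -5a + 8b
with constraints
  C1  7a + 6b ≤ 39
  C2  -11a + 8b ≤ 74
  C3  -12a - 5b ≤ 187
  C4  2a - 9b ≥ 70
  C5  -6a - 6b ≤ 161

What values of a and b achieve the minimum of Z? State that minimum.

a = 200, b = -1361/6, minimum Z = -8444/3

Extreme points and Z = -5a + 8b:
  (257/25, -412/75) → Z = -7151/75
  (200, -1361/6) → Z = -8444/3
  (-1333/118, -607/59) → Z = -3047/118
  (-317/42, -135/7) → Z = -4895/42

At the optimal vertex, 7a + 6b = 39 and -6a - 6b = 161.
Solving simultaneously gives a = 200, b = -1361/6.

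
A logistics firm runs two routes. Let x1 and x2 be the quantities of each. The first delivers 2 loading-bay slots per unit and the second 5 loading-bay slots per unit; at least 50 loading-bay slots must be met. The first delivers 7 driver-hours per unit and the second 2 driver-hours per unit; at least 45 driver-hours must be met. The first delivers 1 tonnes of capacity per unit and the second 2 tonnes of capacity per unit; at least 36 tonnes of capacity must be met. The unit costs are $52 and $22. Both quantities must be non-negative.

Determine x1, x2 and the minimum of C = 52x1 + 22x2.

The feasible region is unbounded (it extends along (0, 1), (1, 0)), but C strictly increases along every unbounded feasible direction, so there is no improving ray and the minimum is attained at a vertex.

x1 = 3/2, x2 = 69/4, minimum C = 915/2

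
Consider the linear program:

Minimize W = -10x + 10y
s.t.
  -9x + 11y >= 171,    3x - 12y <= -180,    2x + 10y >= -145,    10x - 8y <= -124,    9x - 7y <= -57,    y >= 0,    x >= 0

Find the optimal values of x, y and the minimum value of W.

x = 2/19, y = 297/19, minimum W = 2950/19

Corner points and W = -10x + 10y:
  (2/19, 297/19) → W = 2950/19
  (0, 171/11) → W = 1710/11
  (206, 273) → W = 670
The feasible region is unbounded (it extends along (0, 1), (7, 9)), but W strictly increases along every unbounded feasible direction, so there is no improving ray and the minimum is attained at a vertex.

The binding constraints are -9x + 11y = 171 and 10x - 8y = -124.
Solving simultaneously gives x = 2/19, y = 297/19.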